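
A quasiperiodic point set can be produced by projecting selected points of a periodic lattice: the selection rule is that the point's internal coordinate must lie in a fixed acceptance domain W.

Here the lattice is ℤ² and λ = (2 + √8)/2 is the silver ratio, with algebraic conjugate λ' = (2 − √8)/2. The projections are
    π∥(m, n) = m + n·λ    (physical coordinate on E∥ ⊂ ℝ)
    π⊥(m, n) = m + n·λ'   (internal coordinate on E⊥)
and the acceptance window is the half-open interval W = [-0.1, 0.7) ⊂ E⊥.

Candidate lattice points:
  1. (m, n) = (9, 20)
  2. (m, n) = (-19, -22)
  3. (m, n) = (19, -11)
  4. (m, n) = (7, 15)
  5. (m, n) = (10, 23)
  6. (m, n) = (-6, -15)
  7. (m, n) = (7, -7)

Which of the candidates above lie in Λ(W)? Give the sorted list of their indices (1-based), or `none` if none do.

Compute λ' = (2−√8)/2 = -0.41421, so π⊥(m,n) = m -0.41421·n.
[1] lift (9,20): star map gives 0.71573; window check -0.1 ≤ 0.71573 < 0.7 is false → out
[2] lift (-19,-22): star map gives -9.88730; window check -0.1 ≤ -9.88730 < 0.7 is false → out
[3] lift (19,-11): star map gives 23.55635; window check -0.1 ≤ 23.55635 < 0.7 is false → out
[4] lift (7,15): star map gives 0.78680; window check -0.1 ≤ 0.78680 < 0.7 is false → out
[5] lift (10,23): star map gives 0.47309; window check -0.1 ≤ 0.47309 < 0.7 is true → IN Λ
[6] lift (-6,-15): star map gives 0.21320; window check -0.1 ≤ 0.21320 < 0.7 is true → IN Λ
[7] lift (7,-7): star map gives 9.89949; window check -0.1 ≤ 9.89949 < 0.7 is false → out

5, 6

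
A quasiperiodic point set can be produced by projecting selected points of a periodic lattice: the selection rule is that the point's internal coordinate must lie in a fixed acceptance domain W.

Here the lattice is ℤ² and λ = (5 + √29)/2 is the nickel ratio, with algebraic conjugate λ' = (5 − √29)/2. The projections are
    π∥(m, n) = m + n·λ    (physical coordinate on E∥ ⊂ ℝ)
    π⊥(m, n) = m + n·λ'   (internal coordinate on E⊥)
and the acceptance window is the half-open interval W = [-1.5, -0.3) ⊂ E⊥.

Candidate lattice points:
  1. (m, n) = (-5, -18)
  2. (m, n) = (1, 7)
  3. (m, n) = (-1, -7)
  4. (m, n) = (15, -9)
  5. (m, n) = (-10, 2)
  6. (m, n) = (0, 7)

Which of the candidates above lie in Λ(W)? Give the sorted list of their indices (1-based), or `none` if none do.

λ' = (5−√29)/2 ≈ -0.1926.
[1] lift (-5,-18): star map gives -1.5335; window check -1.5 ≤ -1.5335 < -0.3 is false → out
[2] lift (1,7): star map gives -0.3481; window check -1.5 ≤ -0.3481 < -0.3 is true → IN Λ
[3] lift (-1,-7): star map gives 0.3481; window check -1.5 ≤ 0.3481 < -0.3 is false → out
[4] lift (15,-9): star map gives 16.7332; window check -1.5 ≤ 16.7332 < -0.3 is false → out
[5] lift (-10,2): star map gives -10.3852; window check -1.5 ≤ -10.3852 < -0.3 is false → out
[6] lift (0,7): star map gives -1.3481; window check -1.5 ≤ -1.3481 < -0.3 is true → IN Λ

2, 6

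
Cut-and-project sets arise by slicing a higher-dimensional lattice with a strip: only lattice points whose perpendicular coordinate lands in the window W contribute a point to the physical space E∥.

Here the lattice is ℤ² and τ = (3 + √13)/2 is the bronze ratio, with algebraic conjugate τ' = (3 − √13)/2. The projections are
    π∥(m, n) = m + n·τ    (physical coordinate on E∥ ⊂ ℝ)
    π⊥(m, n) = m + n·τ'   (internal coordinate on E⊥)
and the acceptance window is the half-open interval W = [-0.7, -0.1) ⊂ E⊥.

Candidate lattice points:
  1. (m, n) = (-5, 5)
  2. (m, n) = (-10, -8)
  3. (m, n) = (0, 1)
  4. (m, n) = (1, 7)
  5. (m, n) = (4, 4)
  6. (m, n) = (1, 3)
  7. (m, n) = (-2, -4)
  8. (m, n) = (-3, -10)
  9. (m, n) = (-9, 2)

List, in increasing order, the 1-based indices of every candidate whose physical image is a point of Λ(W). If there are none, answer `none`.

τ' = (3−√13)/2 ≈ -0.30278.
#1 (-5,5): internal coord -5 + (5)·τ' = -6.51388; -6.51388 ∉ [-0.7, -0.1) → out
#2 (-10,-8): internal coord -10 + (-8)·τ' = -7.57779; -7.57779 ∉ [-0.7, -0.1) → out
#3 (0,1): internal coord 0 + (1)·τ' = -0.30278; -0.30278 ∈ [-0.7, -0.1) → IN Λ
#4 (1,7): internal coord 1 + (7)·τ' = -1.11943; -1.11943 ∉ [-0.7, -0.1) → out
#5 (4,4): internal coord 4 + (4)·τ' = +2.78890; +2.78890 ∉ [-0.7, -0.1) → out
#6 (1,3): internal coord 1 + (3)·τ' = +0.09167; +0.09167 ∉ [-0.7, -0.1) → out
#7 (-2,-4): internal coord -2 + (-4)·τ' = -0.78890; -0.78890 ∉ [-0.7, -0.1) → out
#8 (-3,-10): internal coord -3 + (-10)·τ' = +0.02776; +0.02776 ∉ [-0.7, -0.1) → out
#9 (-9,2): internal coord -9 + (2)·τ' = -9.60555; -9.60555 ∉ [-0.7, -0.1) → out

3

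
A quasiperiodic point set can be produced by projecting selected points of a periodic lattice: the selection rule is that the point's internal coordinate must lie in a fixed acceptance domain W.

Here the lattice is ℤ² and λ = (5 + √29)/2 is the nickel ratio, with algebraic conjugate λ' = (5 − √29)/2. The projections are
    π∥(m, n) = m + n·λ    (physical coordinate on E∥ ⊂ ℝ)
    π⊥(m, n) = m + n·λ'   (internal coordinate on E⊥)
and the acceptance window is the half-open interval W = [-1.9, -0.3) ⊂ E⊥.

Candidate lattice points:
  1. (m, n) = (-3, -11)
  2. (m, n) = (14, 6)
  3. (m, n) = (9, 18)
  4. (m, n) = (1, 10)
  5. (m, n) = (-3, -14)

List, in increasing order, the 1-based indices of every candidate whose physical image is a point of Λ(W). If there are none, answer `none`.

1, 4, 5

λ' = (5−√29)/2 ≈ -0.192582.
#1 (-3,-11): internal coord -3 + (-11)·λ' = -0.881594; -0.881594 ∈ [-1.9, -0.3) → IN Λ
#2 (14,6): internal coord 14 + (6)·λ' = +12.844506; +12.844506 ∉ [-1.9, -0.3) → out
#3 (9,18): internal coord 9 + (18)·λ' = +5.533517; +5.533517 ∉ [-1.9, -0.3) → out
#4 (1,10): internal coord 1 + (10)·λ' = -0.925824; -0.925824 ∈ [-1.9, -0.3) → IN Λ
#5 (-3,-14): internal coord -3 + (-14)·λ' = -0.303846; -0.303846 ∈ [-1.9, -0.3) → IN Λ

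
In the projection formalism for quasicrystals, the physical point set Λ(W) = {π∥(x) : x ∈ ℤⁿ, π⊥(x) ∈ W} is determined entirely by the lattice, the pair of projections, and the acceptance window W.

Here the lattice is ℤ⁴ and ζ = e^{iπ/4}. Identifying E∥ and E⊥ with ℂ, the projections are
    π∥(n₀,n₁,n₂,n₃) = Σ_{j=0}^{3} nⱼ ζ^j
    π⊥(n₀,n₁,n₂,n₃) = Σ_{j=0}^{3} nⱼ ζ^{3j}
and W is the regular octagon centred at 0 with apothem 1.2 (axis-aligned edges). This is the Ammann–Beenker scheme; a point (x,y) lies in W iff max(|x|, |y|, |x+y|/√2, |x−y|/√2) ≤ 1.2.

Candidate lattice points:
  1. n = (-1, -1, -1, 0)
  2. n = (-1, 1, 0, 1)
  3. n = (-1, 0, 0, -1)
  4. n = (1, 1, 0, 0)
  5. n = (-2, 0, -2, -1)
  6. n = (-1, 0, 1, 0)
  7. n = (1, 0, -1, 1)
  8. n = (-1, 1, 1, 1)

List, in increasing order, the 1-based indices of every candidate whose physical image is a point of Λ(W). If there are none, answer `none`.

1, 4, 8

π⊥(n) = n₀ + n₁ζ³ + n₂ζ⁶ + n₃ζ⁹ where ζ = e^{iπ/4}.
candidate 1: n = (-1, -1, -1, 0) → π⊥ ≈ (-0.2929, +0.2929); max(|x|,|y|,|x±y|/√2) = 0.4142 ≤ 1.2 ⇒ ∈ W
candidate 2: n = (-1, 1, 0, 1) → π⊥ ≈ (-1.0000, +1.4142); max(|x|,|y|,|x±y|/√2) = 1.7071 > 1.2 ⇒ ∉ W
candidate 3: n = (-1, 0, 0, -1) → π⊥ ≈ (-1.7071, -0.7071); max(|x|,|y|,|x±y|/√2) = 1.7071 > 1.2 ⇒ ∉ W
candidate 4: n = (1, 1, 0, 0) → π⊥ ≈ (+0.2929, +0.7071); max(|x|,|y|,|x±y|/√2) = 0.7071 ≤ 1.2 ⇒ ∈ W
candidate 5: n = (-2, 0, -2, -1) → π⊥ ≈ (-2.7071, +1.2929); max(|x|,|y|,|x±y|/√2) = 2.8284 > 1.2 ⇒ ∉ W
candidate 6: n = (-1, 0, 1, 0) → π⊥ ≈ (-1.0000, -1.0000); max(|x|,|y|,|x±y|/√2) = 1.4142 > 1.2 ⇒ ∉ W
candidate 7: n = (1, 0, -1, 1) → π⊥ ≈ (+1.7071, +1.7071); max(|x|,|y|,|x±y|/√2) = 2.4142 > 1.2 ⇒ ∉ W
candidate 8: n = (-1, 1, 1, 1) → π⊥ ≈ (-1.0000, +0.4142); max(|x|,|y|,|x±y|/√2) = 1.0000 ≤ 1.2 ⇒ ∈ W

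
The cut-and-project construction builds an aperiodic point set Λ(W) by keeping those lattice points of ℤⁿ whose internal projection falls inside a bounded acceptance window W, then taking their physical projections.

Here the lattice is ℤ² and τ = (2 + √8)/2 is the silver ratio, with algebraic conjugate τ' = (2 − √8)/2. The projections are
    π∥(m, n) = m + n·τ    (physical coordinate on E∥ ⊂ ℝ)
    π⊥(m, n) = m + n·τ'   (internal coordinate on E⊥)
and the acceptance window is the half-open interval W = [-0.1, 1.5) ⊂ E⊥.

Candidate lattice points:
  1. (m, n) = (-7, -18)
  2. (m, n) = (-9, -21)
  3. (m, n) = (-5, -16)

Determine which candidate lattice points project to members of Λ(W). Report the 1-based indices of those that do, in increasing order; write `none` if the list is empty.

1

Compute τ' = (2−√8)/2 = -0.4142, so π⊥(m,n) = m -0.4142·n.
#1 (-7,-18): internal coord -7 + (-18)·τ' = +0.4558; +0.4558 ∈ [-0.1, 1.5) → IN Λ
#2 (-9,-21): internal coord -9 + (-21)·τ' = -0.3015; -0.3015 ∉ [-0.1, 1.5) → out
#3 (-5,-16): internal coord -5 + (-16)·τ' = +1.6274; +1.6274 ∉ [-0.1, 1.5) → out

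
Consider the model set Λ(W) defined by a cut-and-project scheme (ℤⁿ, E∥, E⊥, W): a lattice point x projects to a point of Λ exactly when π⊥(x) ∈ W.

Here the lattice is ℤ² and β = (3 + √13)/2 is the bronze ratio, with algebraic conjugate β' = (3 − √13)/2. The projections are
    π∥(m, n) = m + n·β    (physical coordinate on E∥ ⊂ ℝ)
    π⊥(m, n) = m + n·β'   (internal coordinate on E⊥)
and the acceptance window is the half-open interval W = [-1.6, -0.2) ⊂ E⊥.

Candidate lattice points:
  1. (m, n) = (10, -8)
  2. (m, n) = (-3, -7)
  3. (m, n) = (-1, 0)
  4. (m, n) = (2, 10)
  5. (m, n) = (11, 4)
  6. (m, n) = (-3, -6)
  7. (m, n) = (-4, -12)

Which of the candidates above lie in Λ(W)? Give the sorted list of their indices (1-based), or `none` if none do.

2, 3, 4, 6, 7

Numerically β ≈ 3.302776 and β' = −1/β ≈ -0.302776.
#1 (10,-8): internal coord 10 + (-8)·β' = +12.422205; +12.422205 ∉ [-1.6, -0.2) → out
#2 (-3,-7): internal coord -3 + (-7)·β' = -0.880571; -0.880571 ∈ [-1.6, -0.2) → IN Λ
#3 (-1,0): internal coord -1 + (0)·β' = -1.000000; -1.000000 ∈ [-1.6, -0.2) → IN Λ
#4 (2,10): internal coord 2 + (10)·β' = -1.027756; -1.027756 ∈ [-1.6, -0.2) → IN Λ
#5 (11,4): internal coord 11 + (4)·β' = +9.788897; +9.788897 ∉ [-1.6, -0.2) → out
#6 (-3,-6): internal coord -3 + (-6)·β' = -1.183346; -1.183346 ∈ [-1.6, -0.2) → IN Λ
#7 (-4,-12): internal coord -4 + (-12)·β' = -0.366692; -0.366692 ∈ [-1.6, -0.2) → IN Λ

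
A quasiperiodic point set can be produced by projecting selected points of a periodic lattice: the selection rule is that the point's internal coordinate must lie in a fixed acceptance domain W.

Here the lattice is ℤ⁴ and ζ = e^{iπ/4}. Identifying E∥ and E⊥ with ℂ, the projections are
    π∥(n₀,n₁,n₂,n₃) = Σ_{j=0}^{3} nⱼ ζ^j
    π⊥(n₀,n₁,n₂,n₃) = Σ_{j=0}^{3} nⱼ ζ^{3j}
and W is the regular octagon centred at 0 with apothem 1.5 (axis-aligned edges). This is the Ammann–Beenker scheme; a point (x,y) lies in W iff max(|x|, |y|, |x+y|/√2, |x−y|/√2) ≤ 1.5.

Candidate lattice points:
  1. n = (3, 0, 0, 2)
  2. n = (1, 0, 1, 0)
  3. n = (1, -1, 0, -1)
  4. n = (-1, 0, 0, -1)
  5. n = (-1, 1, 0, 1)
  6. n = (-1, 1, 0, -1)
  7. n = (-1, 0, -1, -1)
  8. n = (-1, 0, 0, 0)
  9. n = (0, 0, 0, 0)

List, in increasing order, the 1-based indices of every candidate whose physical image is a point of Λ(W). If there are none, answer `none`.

2, 8, 9

With ζ = e^{iπ/4} the internal vectors are ζ^0,ζ^3,ζ^6,ζ^9.
candidate 1: n = (3, 0, 0, 2) → π⊥ ≈ (+4.41421, +1.41421); max(|x|,|y|,|x±y|/√2) = 4.41421 > 1.5 ⇒ ∉ W
candidate 2: n = (1, 0, 1, 0) → π⊥ ≈ (+1.00000, -1.00000); max(|x|,|y|,|x±y|/√2) = 1.41421 ≤ 1.5 ⇒ ∈ W
candidate 3: n = (1, -1, 0, -1) → π⊥ ≈ (+1.00000, -1.41421); max(|x|,|y|,|x±y|/√2) = 1.70711 > 1.5 ⇒ ∉ W
candidate 4: n = (-1, 0, 0, -1) → π⊥ ≈ (-1.70711, -0.70711); max(|x|,|y|,|x±y|/√2) = 1.70711 > 1.5 ⇒ ∉ W
candidate 5: n = (-1, 1, 0, 1) → π⊥ ≈ (-1.00000, +1.41421); max(|x|,|y|,|x±y|/√2) = 1.70711 > 1.5 ⇒ ∉ W
candidate 6: n = (-1, 1, 0, -1) → π⊥ ≈ (-2.41421, +0.00000); max(|x|,|y|,|x±y|/√2) = 2.41421 > 1.5 ⇒ ∉ W
candidate 7: n = (-1, 0, -1, -1) → π⊥ ≈ (-1.70711, +0.29289); max(|x|,|y|,|x±y|/√2) = 1.70711 > 1.5 ⇒ ∉ W
candidate 8: n = (-1, 0, 0, 0) → π⊥ ≈ (-1.00000, +0.00000); max(|x|,|y|,|x±y|/√2) = 1.00000 ≤ 1.5 ⇒ ∈ W
candidate 9: n = (0, 0, 0, 0) → π⊥ ≈ (+0.00000, +0.00000); max(|x|,|y|,|x±y|/√2) = 0.00000 ≤ 1.5 ⇒ ∈ W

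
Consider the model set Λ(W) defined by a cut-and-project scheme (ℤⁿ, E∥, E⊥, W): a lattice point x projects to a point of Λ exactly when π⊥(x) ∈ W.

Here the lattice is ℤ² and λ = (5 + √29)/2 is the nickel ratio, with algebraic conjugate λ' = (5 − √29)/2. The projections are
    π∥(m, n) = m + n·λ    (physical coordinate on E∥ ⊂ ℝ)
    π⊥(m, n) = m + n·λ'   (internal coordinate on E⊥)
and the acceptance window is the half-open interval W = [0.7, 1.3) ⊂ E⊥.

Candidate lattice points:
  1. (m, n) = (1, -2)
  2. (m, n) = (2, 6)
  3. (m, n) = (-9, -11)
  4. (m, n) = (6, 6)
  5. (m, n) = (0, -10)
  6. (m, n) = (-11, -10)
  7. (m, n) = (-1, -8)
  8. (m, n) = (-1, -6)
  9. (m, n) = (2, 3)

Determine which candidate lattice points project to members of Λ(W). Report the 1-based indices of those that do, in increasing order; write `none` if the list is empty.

2

λ' = (5−√29)/2 ≈ -0.1926.
#1 (1,-2): internal coord 1 + (-2)·λ' = +1.3852; +1.3852 ∉ [0.7, 1.3) → out
#2 (2,6): internal coord 2 + (6)·λ' = +0.8445; +0.8445 ∈ [0.7, 1.3) → IN Λ
#3 (-9,-11): internal coord -9 + (-11)·λ' = -6.8816; -6.8816 ∉ [0.7, 1.3) → out
#4 (6,6): internal coord 6 + (6)·λ' = +4.8445; +4.8445 ∉ [0.7, 1.3) → out
#5 (0,-10): internal coord 0 + (-10)·λ' = +1.9258; +1.9258 ∉ [0.7, 1.3) → out
#6 (-11,-10): internal coord -11 + (-10)·λ' = -9.0742; -9.0742 ∉ [0.7, 1.3) → out
#7 (-1,-8): internal coord -1 + (-8)·λ' = +0.5407; +0.5407 ∉ [0.7, 1.3) → out
#8 (-1,-6): internal coord -1 + (-6)·λ' = +0.1555; +0.1555 ∉ [0.7, 1.3) → out
#9 (2,3): internal coord 2 + (3)·λ' = +1.4223; +1.4223 ∉ [0.7, 1.3) → out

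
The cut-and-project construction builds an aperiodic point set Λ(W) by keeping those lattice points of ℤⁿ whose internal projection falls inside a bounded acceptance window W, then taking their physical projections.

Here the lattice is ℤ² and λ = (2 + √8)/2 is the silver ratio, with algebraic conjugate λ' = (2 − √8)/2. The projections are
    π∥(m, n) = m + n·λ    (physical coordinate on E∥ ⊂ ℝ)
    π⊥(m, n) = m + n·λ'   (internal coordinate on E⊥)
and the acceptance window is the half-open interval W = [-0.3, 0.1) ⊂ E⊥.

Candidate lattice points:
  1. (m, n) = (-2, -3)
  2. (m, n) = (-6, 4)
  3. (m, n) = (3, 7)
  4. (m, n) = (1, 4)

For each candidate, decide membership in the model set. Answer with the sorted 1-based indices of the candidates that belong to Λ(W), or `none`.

none

λ' = (2−√8)/2 ≈ -0.414214.
[1] lift (-2,-3): star map gives -0.757359; window check -0.3 ≤ -0.757359 < 0.1 is false → out
[2] lift (-6,4): star map gives -7.656854; window check -0.3 ≤ -7.656854 < 0.1 is false → out
[3] lift (3,7): star map gives 0.100505; window check -0.3 ≤ 0.100505 < 0.1 is false → out
[4] lift (1,4): star map gives -0.656854; window check -0.3 ≤ -0.656854 < 0.1 is false → out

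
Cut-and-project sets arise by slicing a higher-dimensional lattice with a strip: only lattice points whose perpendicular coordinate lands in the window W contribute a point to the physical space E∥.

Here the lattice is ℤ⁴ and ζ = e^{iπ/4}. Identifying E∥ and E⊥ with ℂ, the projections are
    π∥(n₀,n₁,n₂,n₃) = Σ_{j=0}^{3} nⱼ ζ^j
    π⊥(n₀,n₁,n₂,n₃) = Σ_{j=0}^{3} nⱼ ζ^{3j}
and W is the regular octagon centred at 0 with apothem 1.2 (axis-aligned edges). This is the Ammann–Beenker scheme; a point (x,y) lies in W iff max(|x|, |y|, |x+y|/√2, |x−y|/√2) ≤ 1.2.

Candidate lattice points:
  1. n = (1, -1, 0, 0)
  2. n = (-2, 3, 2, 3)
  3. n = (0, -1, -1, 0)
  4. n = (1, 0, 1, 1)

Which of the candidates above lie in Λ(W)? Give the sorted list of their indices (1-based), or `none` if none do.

With ζ = e^{iπ/4} the internal vectors are ζ^0,ζ^3,ζ^6,ζ^9.
#1 (1, -1, 0, 0): internal (1.707107, -0.707107); octagon support 1.707107 vs apothem 1.2 → ∉ W
#2 (-2, 3, 2, 3): internal (-2.000000, 2.242641); octagon support 3.000000 vs apothem 1.2 → ∉ W
#3 (0, -1, -1, 0): internal (0.707107, 0.292893); octagon support 0.707107 vs apothem 1.2 → ∈ W
#4 (1, 0, 1, 1): internal (1.707107, -0.292893); octagon support 1.707107 vs apothem 1.2 → ∉ W

3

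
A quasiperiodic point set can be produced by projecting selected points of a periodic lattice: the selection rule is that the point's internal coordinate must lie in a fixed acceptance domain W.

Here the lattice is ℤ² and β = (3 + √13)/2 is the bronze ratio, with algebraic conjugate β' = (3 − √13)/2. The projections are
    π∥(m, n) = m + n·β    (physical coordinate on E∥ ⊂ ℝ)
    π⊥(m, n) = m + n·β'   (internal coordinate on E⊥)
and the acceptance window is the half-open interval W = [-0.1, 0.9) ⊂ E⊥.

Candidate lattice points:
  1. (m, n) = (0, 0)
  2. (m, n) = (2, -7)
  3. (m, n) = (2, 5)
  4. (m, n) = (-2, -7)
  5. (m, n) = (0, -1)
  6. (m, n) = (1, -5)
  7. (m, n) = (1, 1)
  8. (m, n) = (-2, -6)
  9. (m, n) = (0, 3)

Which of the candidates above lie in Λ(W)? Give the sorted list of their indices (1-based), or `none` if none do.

Compute β' = (3−√13)/2 = -0.302776, so π⊥(m,n) = m -0.302776·n.
candidate 1: (m,n)=(0,0) → π∥ = 0+0·β ≈ 0.000000, π⊥ = 0+0·β' ≈ 0.000000 ∈ [-0.1, 0.9) ⇒ IN Λ
candidate 2: (m,n)=(2,-7) → π∥ = 2-7·β ≈ -21.119429, π⊥ = 2-7·β' ≈ 4.119429 ∉ [-0.1, 0.9) ⇒ out
candidate 3: (m,n)=(2,5) → π∥ = 2+5·β ≈ 18.513878, π⊥ = 2+5·β' ≈ 0.486122 ∈ [-0.1, 0.9) ⇒ IN Λ
candidate 4: (m,n)=(-2,-7) → π∥ = -2-7·β ≈ -25.119429, π⊥ = -2-7·β' ≈ 0.119429 ∈ [-0.1, 0.9) ⇒ IN Λ
candidate 5: (m,n)=(0,-1) → π∥ = 0-1·β ≈ -3.302776, π⊥ = 0-1·β' ≈ 0.302776 ∈ [-0.1, 0.9) ⇒ IN Λ
candidate 6: (m,n)=(1,-5) → π∥ = 1-5·β ≈ -15.513878, π⊥ = 1-5·β' ≈ 2.513878 ∉ [-0.1, 0.9) ⇒ out
candidate 7: (m,n)=(1,1) → π∥ = 1+1·β ≈ 4.302776, π⊥ = 1+1·β' ≈ 0.697224 ∈ [-0.1, 0.9) ⇒ IN Λ
candidate 8: (m,n)=(-2,-6) → π∥ = -2-6·β ≈ -21.816654, π⊥ = -2-6·β' ≈ -0.183346 ∉ [-0.1, 0.9) ⇒ out
candidate 9: (m,n)=(0,3) → π∥ = 0+3·β ≈ 9.908327, π⊥ = 0+3·β' ≈ -0.908327 ∉ [-0.1, 0.9) ⇒ out

1, 3, 4, 5, 7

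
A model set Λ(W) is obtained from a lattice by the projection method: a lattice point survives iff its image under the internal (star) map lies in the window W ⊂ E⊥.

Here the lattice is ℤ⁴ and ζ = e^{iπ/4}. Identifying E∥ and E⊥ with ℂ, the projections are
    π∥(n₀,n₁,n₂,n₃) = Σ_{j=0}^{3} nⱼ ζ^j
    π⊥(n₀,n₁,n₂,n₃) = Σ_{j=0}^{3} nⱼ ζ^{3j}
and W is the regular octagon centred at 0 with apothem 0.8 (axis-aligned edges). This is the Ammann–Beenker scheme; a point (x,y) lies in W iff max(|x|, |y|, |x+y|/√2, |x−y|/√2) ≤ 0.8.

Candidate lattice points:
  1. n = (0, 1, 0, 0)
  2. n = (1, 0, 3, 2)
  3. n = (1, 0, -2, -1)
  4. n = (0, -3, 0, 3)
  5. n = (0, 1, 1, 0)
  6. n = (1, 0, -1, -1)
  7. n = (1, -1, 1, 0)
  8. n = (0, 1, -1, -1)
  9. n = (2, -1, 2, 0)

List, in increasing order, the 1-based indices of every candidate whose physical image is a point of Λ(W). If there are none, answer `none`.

5, 6

π⊥(n) = n₀ + n₁ζ³ + n₂ζ⁶ + n₃ζ⁹ where ζ = e^{iπ/4}.
candidate 1: n = (0, 1, 0, 0) → π⊥ ≈ (-0.70711, +0.70711); max(|x|,|y|,|x±y|/√2) = 1.00000 > 0.8 ⇒ ∉ W
candidate 2: n = (1, 0, 3, 2) → π⊥ ≈ (+2.41421, -1.58579); max(|x|,|y|,|x±y|/√2) = 2.82843 > 0.8 ⇒ ∉ W
candidate 3: n = (1, 0, -2, -1) → π⊥ ≈ (+0.29289, +1.29289); max(|x|,|y|,|x±y|/√2) = 1.29289 > 0.8 ⇒ ∉ W
candidate 4: n = (0, -3, 0, 3) → π⊥ ≈ (+4.24264, +0.00000); max(|x|,|y|,|x±y|/√2) = 4.24264 > 0.8 ⇒ ∉ W
candidate 5: n = (0, 1, 1, 0) → π⊥ ≈ (-0.70711, -0.29289); max(|x|,|y|,|x±y|/√2) = 0.70711 ≤ 0.8 ⇒ ∈ W
candidate 6: n = (1, 0, -1, -1) → π⊥ ≈ (+0.29289, +0.29289); max(|x|,|y|,|x±y|/√2) = 0.41421 ≤ 0.8 ⇒ ∈ W
candidate 7: n = (1, -1, 1, 0) → π⊥ ≈ (+1.70711, -1.70711); max(|x|,|y|,|x±y|/√2) = 2.41421 > 0.8 ⇒ ∉ W
candidate 8: n = (0, 1, -1, -1) → π⊥ ≈ (-1.41421, +1.00000); max(|x|,|y|,|x±y|/√2) = 1.70711 > 0.8 ⇒ ∉ W
candidate 9: n = (2, -1, 2, 0) → π⊥ ≈ (+2.70711, -2.70711); max(|x|,|y|,|x±y|/√2) = 3.82843 > 0.8 ⇒ ∉ W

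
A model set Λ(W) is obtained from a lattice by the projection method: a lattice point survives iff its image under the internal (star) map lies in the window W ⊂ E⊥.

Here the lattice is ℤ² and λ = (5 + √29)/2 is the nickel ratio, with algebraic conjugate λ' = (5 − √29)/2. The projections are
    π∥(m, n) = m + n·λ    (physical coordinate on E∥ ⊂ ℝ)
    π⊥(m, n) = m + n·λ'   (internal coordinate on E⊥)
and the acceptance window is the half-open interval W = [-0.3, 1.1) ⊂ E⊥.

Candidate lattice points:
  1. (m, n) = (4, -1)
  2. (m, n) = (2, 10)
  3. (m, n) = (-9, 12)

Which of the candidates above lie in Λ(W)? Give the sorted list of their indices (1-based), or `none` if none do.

2

λ' = (5−√29)/2 ≈ -0.1926.
candidate 1: (m,n)=(4,-1) → π∥ = 4-1·λ ≈ -1.1926, π⊥ = 4-1·λ' ≈ 4.1926 ∉ [-0.3, 1.1) ⇒ out
candidate 2: (m,n)=(2,10) → π∥ = 2+10·λ ≈ 53.9258, π⊥ = 2+10·λ' ≈ 0.0742 ∈ [-0.3, 1.1) ⇒ IN Λ
candidate 3: (m,n)=(-9,12) → π∥ = -9+12·λ ≈ 53.3110, π⊥ = -9+12·λ' ≈ -11.3110 ∉ [-0.3, 1.1) ⇒ out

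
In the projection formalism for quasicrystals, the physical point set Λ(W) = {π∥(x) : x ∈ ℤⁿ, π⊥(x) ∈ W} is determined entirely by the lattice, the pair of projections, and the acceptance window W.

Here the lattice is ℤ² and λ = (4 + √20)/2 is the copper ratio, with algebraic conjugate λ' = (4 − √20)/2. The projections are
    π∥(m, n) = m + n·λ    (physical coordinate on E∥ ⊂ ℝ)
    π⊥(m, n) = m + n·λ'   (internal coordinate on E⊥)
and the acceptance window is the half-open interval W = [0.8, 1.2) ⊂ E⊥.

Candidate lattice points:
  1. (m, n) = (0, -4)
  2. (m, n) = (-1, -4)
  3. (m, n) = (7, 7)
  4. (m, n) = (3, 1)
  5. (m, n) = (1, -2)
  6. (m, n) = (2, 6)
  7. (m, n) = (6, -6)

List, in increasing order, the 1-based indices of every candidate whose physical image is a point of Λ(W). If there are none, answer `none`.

λ' = (4−√20)/2 ≈ -0.236068.
[1] lift (0,-4): star map gives 0.944272; window check 0.8 ≤ 0.944272 < 1.2 is true → IN Λ
[2] lift (-1,-4): star map gives -0.055728; window check 0.8 ≤ -0.055728 < 1.2 is false → out
[3] lift (7,7): star map gives 5.347524; window check 0.8 ≤ 5.347524 < 1.2 is false → out
[4] lift (3,1): star map gives 2.763932; window check 0.8 ≤ 2.763932 < 1.2 is false → out
[5] lift (1,-2): star map gives 1.472136; window check 0.8 ≤ 1.472136 < 1.2 is false → out
[6] lift (2,6): star map gives 0.583592; window check 0.8 ≤ 0.583592 < 1.2 is false → out
[7] lift (6,-6): star map gives 7.416408; window check 0.8 ≤ 7.416408 < 1.2 is false → out

1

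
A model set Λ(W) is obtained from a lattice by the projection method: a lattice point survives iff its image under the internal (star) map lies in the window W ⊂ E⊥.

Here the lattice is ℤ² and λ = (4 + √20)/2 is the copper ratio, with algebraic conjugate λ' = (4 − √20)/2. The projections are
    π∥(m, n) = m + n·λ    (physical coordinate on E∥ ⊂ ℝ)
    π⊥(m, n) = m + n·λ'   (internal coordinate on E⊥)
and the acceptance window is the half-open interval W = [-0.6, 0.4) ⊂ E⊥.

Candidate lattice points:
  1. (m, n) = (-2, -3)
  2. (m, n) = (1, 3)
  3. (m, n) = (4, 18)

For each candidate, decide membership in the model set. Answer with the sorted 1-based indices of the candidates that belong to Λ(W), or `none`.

2, 3

λ' = (4−√20)/2 ≈ -0.236068.
candidate 1: (m,n)=(-2,-3) → π∥ = -2-3·λ ≈ -14.708204, π⊥ = -2-3·λ' ≈ -1.291796 ∉ [-0.6, 0.4) ⇒ out
candidate 2: (m,n)=(1,3) → π∥ = 1+3·λ ≈ 13.708204, π⊥ = 1+3·λ' ≈ 0.291796 ∈ [-0.6, 0.4) ⇒ IN Λ
candidate 3: (m,n)=(4,18) → π∥ = 4+18·λ ≈ 80.249224, π⊥ = 4+18·λ' ≈ -0.249224 ∈ [-0.6, 0.4) ⇒ IN Λ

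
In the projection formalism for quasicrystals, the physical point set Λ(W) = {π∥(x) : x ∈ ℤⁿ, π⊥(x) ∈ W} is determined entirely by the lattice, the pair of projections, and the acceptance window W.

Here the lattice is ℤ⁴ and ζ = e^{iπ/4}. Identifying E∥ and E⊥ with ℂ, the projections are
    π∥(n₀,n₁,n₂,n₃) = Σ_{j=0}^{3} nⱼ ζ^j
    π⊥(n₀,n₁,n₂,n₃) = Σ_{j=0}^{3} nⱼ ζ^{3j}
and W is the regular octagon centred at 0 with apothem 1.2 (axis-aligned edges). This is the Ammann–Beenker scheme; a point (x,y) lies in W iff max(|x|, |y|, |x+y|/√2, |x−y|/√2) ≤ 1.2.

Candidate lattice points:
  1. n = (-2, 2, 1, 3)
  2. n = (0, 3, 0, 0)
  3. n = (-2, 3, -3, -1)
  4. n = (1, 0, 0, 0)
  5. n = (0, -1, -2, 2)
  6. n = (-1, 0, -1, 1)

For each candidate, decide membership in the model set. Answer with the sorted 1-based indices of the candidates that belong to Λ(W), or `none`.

4

Internal map: ζ^{3j} for j=0..3 gives (1,0), (−√2/2,√2/2), (0,−1), (√2/2,√2/2).
candidate 1: n = (-2, 2, 1, 3) → π⊥ ≈ (-1.29289, +2.53553); max(|x|,|y|,|x±y|/√2) = 2.70711 > 1.2 ⇒ ∉ W
candidate 2: n = (0, 3, 0, 0) → π⊥ ≈ (-2.12132, +2.12132); max(|x|,|y|,|x±y|/√2) = 3.00000 > 1.2 ⇒ ∉ W
candidate 3: n = (-2, 3, -3, -1) → π⊥ ≈ (-4.82843, +4.41421); max(|x|,|y|,|x±y|/√2) = 6.53553 > 1.2 ⇒ ∉ W
candidate 4: n = (1, 0, 0, 0) → π⊥ ≈ (+1.00000, +0.00000); max(|x|,|y|,|x±y|/√2) = 1.00000 ≤ 1.2 ⇒ ∈ W
candidate 5: n = (0, -1, -2, 2) → π⊥ ≈ (+2.12132, +2.70711); max(|x|,|y|,|x±y|/√2) = 3.41421 > 1.2 ⇒ ∉ W
candidate 6: n = (-1, 0, -1, 1) → π⊥ ≈ (-0.29289, +1.70711); max(|x|,|y|,|x±y|/√2) = 1.70711 > 1.2 ⇒ ∉ W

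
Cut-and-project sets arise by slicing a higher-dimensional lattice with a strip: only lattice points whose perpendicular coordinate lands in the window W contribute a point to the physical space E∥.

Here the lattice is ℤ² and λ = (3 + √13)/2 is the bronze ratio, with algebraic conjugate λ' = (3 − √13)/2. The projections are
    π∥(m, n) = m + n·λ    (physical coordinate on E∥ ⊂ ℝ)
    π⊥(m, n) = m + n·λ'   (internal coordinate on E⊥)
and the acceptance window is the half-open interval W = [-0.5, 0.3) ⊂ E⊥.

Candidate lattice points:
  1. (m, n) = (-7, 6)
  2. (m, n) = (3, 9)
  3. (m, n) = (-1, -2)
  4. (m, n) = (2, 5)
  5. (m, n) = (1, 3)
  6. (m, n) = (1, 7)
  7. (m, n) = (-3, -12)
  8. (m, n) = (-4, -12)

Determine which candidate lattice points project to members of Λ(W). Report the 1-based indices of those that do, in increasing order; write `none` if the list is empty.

2, 3, 5, 8

λ' = (3−√13)/2 ≈ -0.30278.
candidate 1: (m,n)=(-7,6) → π∥ = -7+6·λ ≈ 12.81665, π⊥ = -7+6·λ' ≈ -8.81665 ∉ [-0.5, 0.3) ⇒ out
candidate 2: (m,n)=(3,9) → π∥ = 3+9·λ ≈ 32.72498, π⊥ = 3+9·λ' ≈ 0.27502 ∈ [-0.5, 0.3) ⇒ IN Λ
candidate 3: (m,n)=(-1,-2) → π∥ = -1-2·λ ≈ -7.60555, π⊥ = -1-2·λ' ≈ -0.39445 ∈ [-0.5, 0.3) ⇒ IN Λ
candidate 4: (m,n)=(2,5) → π∥ = 2+5·λ ≈ 18.51388, π⊥ = 2+5·λ' ≈ 0.48612 ∉ [-0.5, 0.3) ⇒ out
candidate 5: (m,n)=(1,3) → π∥ = 1+3·λ ≈ 10.90833, π⊥ = 1+3·λ' ≈ 0.09167 ∈ [-0.5, 0.3) ⇒ IN Λ
candidate 6: (m,n)=(1,7) → π∥ = 1+7·λ ≈ 24.11943, π⊥ = 1+7·λ' ≈ -1.11943 ∉ [-0.5, 0.3) ⇒ out
candidate 7: (m,n)=(-3,-12) → π∥ = -3-12·λ ≈ -42.63331, π⊥ = -3-12·λ' ≈ 0.63331 ∉ [-0.5, 0.3) ⇒ out
candidate 8: (m,n)=(-4,-12) → π∥ = -4-12·λ ≈ -43.63331, π⊥ = -4-12·λ' ≈ -0.36669 ∈ [-0.5, 0.3) ⇒ IN Λ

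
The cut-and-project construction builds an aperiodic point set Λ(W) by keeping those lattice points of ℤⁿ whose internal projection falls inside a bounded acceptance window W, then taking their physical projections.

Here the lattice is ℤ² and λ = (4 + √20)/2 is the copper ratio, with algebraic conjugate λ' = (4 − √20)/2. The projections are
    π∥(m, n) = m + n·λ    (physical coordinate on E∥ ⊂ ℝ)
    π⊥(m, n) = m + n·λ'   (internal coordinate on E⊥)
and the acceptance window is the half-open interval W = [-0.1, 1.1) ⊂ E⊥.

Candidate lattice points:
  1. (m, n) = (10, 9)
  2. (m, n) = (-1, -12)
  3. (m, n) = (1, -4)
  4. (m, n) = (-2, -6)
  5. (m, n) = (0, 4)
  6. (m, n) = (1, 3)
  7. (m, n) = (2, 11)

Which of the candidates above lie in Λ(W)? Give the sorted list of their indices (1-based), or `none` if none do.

λ' = (4−√20)/2 ≈ -0.23607.
#1 (10,9): internal coord 10 + (9)·λ' = +7.87539; +7.87539 ∉ [-0.1, 1.1) → out
#2 (-1,-12): internal coord -1 + (-12)·λ' = +1.83282; +1.83282 ∉ [-0.1, 1.1) → out
#3 (1,-4): internal coord 1 + (-4)·λ' = +1.94427; +1.94427 ∉ [-0.1, 1.1) → out
#4 (-2,-6): internal coord -2 + (-6)·λ' = -0.58359; -0.58359 ∉ [-0.1, 1.1) → out
#5 (0,4): internal coord 0 + (4)·λ' = -0.94427; -0.94427 ∉ [-0.1, 1.1) → out
#6 (1,3): internal coord 1 + (3)·λ' = +0.29180; +0.29180 ∈ [-0.1, 1.1) → IN Λ
#7 (2,11): internal coord 2 + (11)·λ' = -0.59675; -0.59675 ∉ [-0.1, 1.1) → out

6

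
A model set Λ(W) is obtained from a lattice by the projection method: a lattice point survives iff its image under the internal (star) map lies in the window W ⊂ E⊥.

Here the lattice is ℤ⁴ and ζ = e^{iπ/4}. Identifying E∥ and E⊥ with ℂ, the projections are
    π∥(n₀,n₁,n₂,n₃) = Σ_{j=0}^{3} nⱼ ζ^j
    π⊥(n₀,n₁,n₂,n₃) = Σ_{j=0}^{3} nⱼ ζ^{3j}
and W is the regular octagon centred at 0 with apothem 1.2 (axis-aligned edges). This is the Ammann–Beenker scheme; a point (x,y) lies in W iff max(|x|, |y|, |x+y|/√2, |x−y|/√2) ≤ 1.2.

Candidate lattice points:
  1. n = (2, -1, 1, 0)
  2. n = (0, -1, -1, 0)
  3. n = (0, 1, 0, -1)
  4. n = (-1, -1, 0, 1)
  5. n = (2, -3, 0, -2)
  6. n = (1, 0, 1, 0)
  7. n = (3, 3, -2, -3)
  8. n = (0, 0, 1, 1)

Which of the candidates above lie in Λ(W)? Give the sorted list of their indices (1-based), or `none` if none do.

With ζ = e^{iπ/4} the internal vectors are ζ^0,ζ^3,ζ^6,ζ^9.
#1 (2, -1, 1, 0): internal (2.7071, -1.7071); octagon support 3.1213 vs apothem 1.2 → ∉ W
#2 (0, -1, -1, 0): internal (0.7071, 0.2929); octagon support 0.7071 vs apothem 1.2 → ∈ W
#3 (0, 1, 0, -1): internal (-1.4142, 0.0000); octagon support 1.4142 vs apothem 1.2 → ∉ W
#4 (-1, -1, 0, 1): internal (0.4142, 0.0000); octagon support 0.4142 vs apothem 1.2 → ∈ W
#5 (2, -3, 0, -2): internal (2.7071, -3.5355); octagon support 4.4142 vs apothem 1.2 → ∉ W
#6 (1, 0, 1, 0): internal (1.0000, -1.0000); octagon support 1.4142 vs apothem 1.2 → ∉ W
#7 (3, 3, -2, -3): internal (-1.2426, 2.0000); octagon support 2.2929 vs apothem 1.2 → ∉ W
#8 (0, 0, 1, 1): internal (0.7071, -0.2929); octagon support 0.7071 vs apothem 1.2 → ∈ W

2, 4, 8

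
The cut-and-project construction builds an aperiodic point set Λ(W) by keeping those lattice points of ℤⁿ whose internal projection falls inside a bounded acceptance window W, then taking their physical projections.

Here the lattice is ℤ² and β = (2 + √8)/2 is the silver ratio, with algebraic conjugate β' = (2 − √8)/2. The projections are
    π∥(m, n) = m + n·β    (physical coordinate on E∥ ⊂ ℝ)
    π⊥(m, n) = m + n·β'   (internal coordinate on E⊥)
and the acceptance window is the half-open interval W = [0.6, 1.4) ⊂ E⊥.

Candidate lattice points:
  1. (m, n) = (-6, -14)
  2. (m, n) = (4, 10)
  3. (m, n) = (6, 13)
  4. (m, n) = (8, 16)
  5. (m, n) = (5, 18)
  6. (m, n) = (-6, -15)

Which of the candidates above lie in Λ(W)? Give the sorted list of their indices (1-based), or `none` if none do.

Compute β' = (2−√8)/2 = -0.414214, so π⊥(m,n) = m -0.414214·n.
#1 (-6,-14): internal coord -6 + (-14)·β' = -0.201010; -0.201010 ∉ [0.6, 1.4) → out
#2 (4,10): internal coord 4 + (10)·β' = -0.142136; -0.142136 ∉ [0.6, 1.4) → out
#3 (6,13): internal coord 6 + (13)·β' = +0.615224; +0.615224 ∈ [0.6, 1.4) → IN Λ
#4 (8,16): internal coord 8 + (16)·β' = +1.372583; +1.372583 ∈ [0.6, 1.4) → IN Λ
#5 (5,18): internal coord 5 + (18)·β' = -2.455844; -2.455844 ∉ [0.6, 1.4) → out
#6 (-6,-15): internal coord -6 + (-15)·β' = +0.213203; +0.213203 ∉ [0.6, 1.4) → out

3, 4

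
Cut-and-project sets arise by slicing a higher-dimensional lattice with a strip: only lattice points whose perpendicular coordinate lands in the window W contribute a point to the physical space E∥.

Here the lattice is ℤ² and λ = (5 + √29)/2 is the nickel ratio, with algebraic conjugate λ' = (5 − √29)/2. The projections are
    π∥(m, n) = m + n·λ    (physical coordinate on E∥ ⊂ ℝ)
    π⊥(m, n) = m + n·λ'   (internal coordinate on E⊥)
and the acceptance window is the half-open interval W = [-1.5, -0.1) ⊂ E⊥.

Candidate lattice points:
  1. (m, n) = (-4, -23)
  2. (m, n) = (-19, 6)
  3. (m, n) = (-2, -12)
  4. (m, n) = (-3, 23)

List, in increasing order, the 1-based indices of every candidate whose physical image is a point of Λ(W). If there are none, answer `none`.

none

Compute λ' = (5−√29)/2 = -0.1926, so π⊥(m,n) = m -0.1926·n.
[1] lift (-4,-23): star map gives 0.4294; window check -1.5 ≤ 0.4294 < -0.1 is false → out
[2] lift (-19,6): star map gives -20.1555; window check -1.5 ≤ -20.1555 < -0.1 is false → out
[3] lift (-2,-12): star map gives 0.3110; window check -1.5 ≤ 0.3110 < -0.1 is false → out
[4] lift (-3,23): star map gives -7.4294; window check -1.5 ≤ -7.4294 < -0.1 is false → out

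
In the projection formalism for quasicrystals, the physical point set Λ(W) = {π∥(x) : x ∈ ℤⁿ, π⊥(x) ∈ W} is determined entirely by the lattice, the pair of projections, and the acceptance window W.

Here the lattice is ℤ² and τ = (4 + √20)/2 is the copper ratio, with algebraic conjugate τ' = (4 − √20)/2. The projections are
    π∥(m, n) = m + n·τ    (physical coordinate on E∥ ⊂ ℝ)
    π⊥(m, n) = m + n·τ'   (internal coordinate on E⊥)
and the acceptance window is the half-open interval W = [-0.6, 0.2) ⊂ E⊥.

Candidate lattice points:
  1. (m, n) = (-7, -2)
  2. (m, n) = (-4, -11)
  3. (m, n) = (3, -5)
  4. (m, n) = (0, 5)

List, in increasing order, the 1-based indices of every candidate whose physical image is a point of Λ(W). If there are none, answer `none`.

Compute τ' = (4−√20)/2 = -0.23607, so π⊥(m,n) = m -0.23607·n.
#1 (-7,-2): internal coord -7 + (-2)·τ' = -6.52786; -6.52786 ∉ [-0.6, 0.2) → out
#2 (-4,-11): internal coord -4 + (-11)·τ' = -1.40325; -1.40325 ∉ [-0.6, 0.2) → out
#3 (3,-5): internal coord 3 + (-5)·τ' = +4.18034; +4.18034 ∉ [-0.6, 0.2) → out
#4 (0,5): internal coord 0 + (5)·τ' = -1.18034; -1.18034 ∉ [-0.6, 0.2) → out

none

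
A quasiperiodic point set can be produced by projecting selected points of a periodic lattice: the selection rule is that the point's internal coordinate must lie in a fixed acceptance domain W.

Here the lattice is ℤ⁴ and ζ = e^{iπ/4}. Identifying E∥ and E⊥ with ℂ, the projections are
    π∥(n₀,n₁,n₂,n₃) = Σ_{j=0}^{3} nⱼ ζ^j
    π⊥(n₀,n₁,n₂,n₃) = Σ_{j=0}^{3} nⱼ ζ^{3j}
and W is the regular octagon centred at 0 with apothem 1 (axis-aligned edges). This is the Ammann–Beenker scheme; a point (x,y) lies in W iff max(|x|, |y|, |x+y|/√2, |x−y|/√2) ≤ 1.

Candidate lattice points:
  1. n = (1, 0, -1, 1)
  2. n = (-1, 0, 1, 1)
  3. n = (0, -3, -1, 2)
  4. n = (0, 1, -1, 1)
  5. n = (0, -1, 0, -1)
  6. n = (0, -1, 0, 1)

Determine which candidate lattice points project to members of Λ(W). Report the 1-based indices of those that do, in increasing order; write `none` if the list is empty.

2

With ζ = e^{iπ/4} the internal vectors are ζ^0,ζ^3,ζ^6,ζ^9.
#1 (1, 0, -1, 1): internal (1.7071, 1.7071); octagon support 2.4142 vs apothem 1 → ∉ W
#2 (-1, 0, 1, 1): internal (-0.2929, -0.2929); octagon support 0.4142 vs apothem 1 → ∈ W
#3 (0, -3, -1, 2): internal (3.5355, 0.2929); octagon support 3.5355 vs apothem 1 → ∉ W
#4 (0, 1, -1, 1): internal (0.0000, 2.4142); octagon support 2.4142 vs apothem 1 → ∉ W
#5 (0, -1, 0, -1): internal (0.0000, -1.4142); octagon support 1.4142 vs apothem 1 → ∉ W
#6 (0, -1, 0, 1): internal (1.4142, 0.0000); octagon support 1.4142 vs apothem 1 → ∉ W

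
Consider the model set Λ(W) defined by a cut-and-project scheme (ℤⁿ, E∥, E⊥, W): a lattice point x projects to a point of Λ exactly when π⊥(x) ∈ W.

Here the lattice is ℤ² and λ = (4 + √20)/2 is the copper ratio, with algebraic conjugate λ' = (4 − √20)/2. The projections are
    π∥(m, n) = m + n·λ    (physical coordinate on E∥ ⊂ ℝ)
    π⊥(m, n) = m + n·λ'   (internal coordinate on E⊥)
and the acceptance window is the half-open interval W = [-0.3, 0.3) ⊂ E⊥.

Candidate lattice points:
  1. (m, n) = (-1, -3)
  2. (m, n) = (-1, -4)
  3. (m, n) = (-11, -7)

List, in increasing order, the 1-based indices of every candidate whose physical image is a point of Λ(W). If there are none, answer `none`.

Compute λ' = (4−√20)/2 = -0.2361, so π⊥(m,n) = m -0.2361·n.
#1 (-1,-3): internal coord -1 + (-3)·λ' = -0.2918; -0.2918 ∈ [-0.3, 0.3) → IN Λ
#2 (-1,-4): internal coord -1 + (-4)·λ' = -0.0557; -0.0557 ∈ [-0.3, 0.3) → IN Λ
#3 (-11,-7): internal coord -11 + (-7)·λ' = -9.3475; -9.3475 ∉ [-0.3, 0.3) → out

1, 2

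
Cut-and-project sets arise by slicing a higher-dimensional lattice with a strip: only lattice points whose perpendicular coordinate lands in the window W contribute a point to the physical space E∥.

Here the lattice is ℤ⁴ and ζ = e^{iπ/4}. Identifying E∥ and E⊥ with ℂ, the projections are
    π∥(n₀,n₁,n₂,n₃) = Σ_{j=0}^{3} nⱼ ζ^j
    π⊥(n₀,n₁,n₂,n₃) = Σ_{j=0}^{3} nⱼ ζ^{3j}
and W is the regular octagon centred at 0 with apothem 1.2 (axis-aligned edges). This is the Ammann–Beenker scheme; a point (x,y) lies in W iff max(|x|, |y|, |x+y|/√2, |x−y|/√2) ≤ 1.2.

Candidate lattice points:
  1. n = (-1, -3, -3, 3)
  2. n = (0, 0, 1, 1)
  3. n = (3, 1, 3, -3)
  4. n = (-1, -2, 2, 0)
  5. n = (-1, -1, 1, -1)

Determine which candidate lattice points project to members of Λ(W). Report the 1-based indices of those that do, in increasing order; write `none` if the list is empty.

2

Internal map: ζ^{3j} for j=0..3 gives (1,0), (−√2/2,√2/2), (0,−1), (√2/2,√2/2).
candidate 1: n = (-1, -3, -3, 3) → π⊥ ≈ (+3.242641, +3.000000); max(|x|,|y|,|x±y|/√2) = 4.414214 > 1.2 ⇒ ∉ W
candidate 2: n = (0, 0, 1, 1) → π⊥ ≈ (+0.707107, -0.292893); max(|x|,|y|,|x±y|/√2) = 0.707107 ≤ 1.2 ⇒ ∈ W
candidate 3: n = (3, 1, 3, -3) → π⊥ ≈ (+0.171573, -4.414214); max(|x|,|y|,|x±y|/√2) = 4.414214 > 1.2 ⇒ ∉ W
candidate 4: n = (-1, -2, 2, 0) → π⊥ ≈ (+0.414214, -3.414214); max(|x|,|y|,|x±y|/√2) = 3.414214 > 1.2 ⇒ ∉ W
candidate 5: n = (-1, -1, 1, -1) → π⊥ ≈ (-1.000000, -2.414214); max(|x|,|y|,|x±y|/√2) = 2.414214 > 1.2 ⇒ ∉ W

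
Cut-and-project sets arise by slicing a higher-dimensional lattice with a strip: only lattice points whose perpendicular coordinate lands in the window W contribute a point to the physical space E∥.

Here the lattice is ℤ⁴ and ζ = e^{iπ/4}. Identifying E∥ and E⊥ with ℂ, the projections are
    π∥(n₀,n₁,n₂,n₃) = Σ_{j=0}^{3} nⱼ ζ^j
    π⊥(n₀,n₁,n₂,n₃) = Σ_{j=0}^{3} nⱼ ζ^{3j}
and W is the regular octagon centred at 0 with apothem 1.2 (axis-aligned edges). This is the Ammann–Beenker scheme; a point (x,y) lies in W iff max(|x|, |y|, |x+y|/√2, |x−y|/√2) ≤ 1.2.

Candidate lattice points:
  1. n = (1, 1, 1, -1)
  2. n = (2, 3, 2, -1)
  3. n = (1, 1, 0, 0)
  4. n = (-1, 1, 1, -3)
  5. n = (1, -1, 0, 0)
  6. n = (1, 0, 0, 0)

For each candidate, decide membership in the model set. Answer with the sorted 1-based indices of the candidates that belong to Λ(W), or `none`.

With ζ = e^{iπ/4} the internal vectors are ζ^0,ζ^3,ζ^6,ζ^9.
#1 (1, 1, 1, -1): internal (-0.414214, -1.000000); octagon support 1.000000 vs apothem 1.2 → ∈ W
#2 (2, 3, 2, -1): internal (-0.828427, -0.585786); octagon support 1.000000 vs apothem 1.2 → ∈ W
#3 (1, 1, 0, 0): internal (0.292893, 0.707107); octagon support 0.707107 vs apothem 1.2 → ∈ W
#4 (-1, 1, 1, -3): internal (-3.828427, -2.414214); octagon support 4.414214 vs apothem 1.2 → ∉ W
#5 (1, -1, 0, 0): internal (1.707107, -0.707107); octagon support 1.707107 vs apothem 1.2 → ∉ W
#6 (1, 0, 0, 0): internal (1.000000, 0.000000); octagon support 1.000000 vs apothem 1.2 → ∈ W

1, 2, 3, 6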